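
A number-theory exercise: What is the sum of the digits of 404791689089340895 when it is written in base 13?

79

404791689089340895 in base 13 is 7BA6600650243874.
Digit sum: 7+11+10+6+6+0+0+6+5+0+2+4+3+8+7+4 = 79.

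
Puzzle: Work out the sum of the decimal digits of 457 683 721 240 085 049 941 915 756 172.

132

4+5+7+6+8+3+7+2+1+2+4+0+0+8+5+0+4+9+9+4+1+9+1+5+7+5+6+1+7+2 = 132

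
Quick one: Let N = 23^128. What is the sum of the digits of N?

808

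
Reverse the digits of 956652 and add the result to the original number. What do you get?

Reverse of 956652 is 256659.
956652 + 256659 = 1213311

1213311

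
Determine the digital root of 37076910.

6

3+7+0+7+6+9+1+0 = 33
3+3 = 6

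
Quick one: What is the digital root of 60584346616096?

1

6+0+5+8+4+3+4+6+6+1+6+0+9+6 = 64
6+4 = 10
1+0 = 1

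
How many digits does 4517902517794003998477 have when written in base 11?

4517902517794003998477 in base 11 is 679647A40642543618104, which has 21 digits.

21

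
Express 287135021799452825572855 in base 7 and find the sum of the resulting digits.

287135021799452825572855 in base 7 is 4240522665610405155120630031.
Digit sum: 4+2+4+0+5+2+2+6+6+5+6+1+0+4+0+5+1+5+5+1+2+0+6+3+0+0+3+1 = 79.

79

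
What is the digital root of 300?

3

3+0+0 = 3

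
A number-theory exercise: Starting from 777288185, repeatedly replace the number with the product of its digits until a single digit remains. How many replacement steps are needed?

2

777288185 → 1756160 → 0 (2 steps)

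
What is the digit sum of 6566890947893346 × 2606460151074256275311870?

6566890947893346 × 2606460151074256275311870 = 17116339572134256609225041251165647817020
Sum of its 41 digits: 150.

150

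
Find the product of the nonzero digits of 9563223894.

9×5×6×3×2×2×3×8×9×4 = 2799360

2799360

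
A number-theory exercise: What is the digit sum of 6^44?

153

6^44 = 17324272922341479351919144385642496
Sum of its 35 digits: 153.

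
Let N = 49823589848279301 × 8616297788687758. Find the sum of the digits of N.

162

49823589848279301 × 8616297788687758 = 429294887034214769319359063497158
Sum of its 33 digits: 162.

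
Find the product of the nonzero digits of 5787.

5×7×8×7 = 1960

1960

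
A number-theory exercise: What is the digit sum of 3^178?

3^178 = 8464149782874043593254414191179506861158311266932799636000173971661904149225893113289
Sum of its 85 digits: 378.

378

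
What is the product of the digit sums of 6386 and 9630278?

S(6386) = 6+3+8+6 = 23.
S(9630278) = 9+6+3+0+2+7+8 = 35.
23 · 35 = 805.

805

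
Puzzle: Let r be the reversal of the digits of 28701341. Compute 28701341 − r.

14390559

Reverse of 28701341 is 14310782.
28701341 − 14310782 = 14390559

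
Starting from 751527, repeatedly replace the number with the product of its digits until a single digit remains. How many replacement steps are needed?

2

751527 → 2450 → 0 (2 steps)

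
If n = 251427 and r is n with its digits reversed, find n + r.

975579

Reverse of 251427 is 724152.
251427 + 724152 = 975579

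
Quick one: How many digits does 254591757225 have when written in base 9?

12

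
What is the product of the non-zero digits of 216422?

192

2×1×6×4×2×2 = 192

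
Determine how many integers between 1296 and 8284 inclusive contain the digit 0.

1896

The integers in [1296, 8284] that contain the digit 0: 1300, 1301, 1302, 1303, 1304, 1305, …, 8270, 8280.
1896 qualify.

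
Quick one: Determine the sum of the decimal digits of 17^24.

17^24 = 339448671314611904643504117121
Sum of its 30 digits: 109.

109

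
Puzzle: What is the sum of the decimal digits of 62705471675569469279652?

120

6+2+7+0+5+4+7+1+6+7+5+5+6+9+4+6+9+2+7+9+6+5+2 = 120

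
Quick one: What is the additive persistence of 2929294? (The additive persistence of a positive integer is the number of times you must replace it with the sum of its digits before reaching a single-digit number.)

3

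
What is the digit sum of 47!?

47! = 258623241511168180642964355153611979969197632389120000000000
Sum of its 60 digits: 225.

225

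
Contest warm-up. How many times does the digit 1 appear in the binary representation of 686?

686 in base 2 is 1010101110.
The digit 1 appears 6 times.

6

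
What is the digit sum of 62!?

306

62! = 31469973260387937525653122354950764088012280797258232192163168247821107200000000000000
Sum of its 86 digits: 306.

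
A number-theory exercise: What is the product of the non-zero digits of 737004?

588

7×3×7×4 = 588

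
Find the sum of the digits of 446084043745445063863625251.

109

4+4+6+0+8+4+0+4+3+7+4+5+4+4+5+0+6+3+8+6+3+6+2+5+2+5+1 = 109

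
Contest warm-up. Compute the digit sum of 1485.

1+4+8+5 = 18

18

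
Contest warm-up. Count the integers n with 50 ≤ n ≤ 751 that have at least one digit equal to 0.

134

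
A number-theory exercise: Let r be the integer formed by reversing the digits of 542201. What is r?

Reversing 542201 gives 102245.

102245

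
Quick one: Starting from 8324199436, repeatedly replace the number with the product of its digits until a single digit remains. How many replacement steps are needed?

8324199436 → 1119744 → 1008 → 0 (3 steps)

3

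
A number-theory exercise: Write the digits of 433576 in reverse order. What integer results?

Reversing 433576 gives 675334.

675334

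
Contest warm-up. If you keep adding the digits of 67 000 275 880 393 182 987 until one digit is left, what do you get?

3

6+7+0+0+0+2+7+5+8+8+0+3+9+3+1+8+2+9+8+7 = 93
9+3 = 12
1+2 = 3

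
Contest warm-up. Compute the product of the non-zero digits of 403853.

4×3×8×5×3 = 1440

1440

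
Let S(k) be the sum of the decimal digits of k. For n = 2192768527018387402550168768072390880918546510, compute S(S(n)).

First digit sum: 204.
2+0+4 = 6.

6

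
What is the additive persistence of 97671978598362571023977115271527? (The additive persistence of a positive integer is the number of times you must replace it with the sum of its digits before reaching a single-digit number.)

3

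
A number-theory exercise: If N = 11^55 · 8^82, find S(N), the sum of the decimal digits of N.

614

11^55 · 8^82 = 213784698204733501807778300860822729570093527222796624813985384949958129213544616351092863437502859143929166631373505577579775524864
Sum of its 132 digits: 614.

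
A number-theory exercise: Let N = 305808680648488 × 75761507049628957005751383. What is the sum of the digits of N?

305808680648488 × 75761507049628957005751383 = 23168526514788154015305365914150142858904
Sum of its 41 digits: 165.

165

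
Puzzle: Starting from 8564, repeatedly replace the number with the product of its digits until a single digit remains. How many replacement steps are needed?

8564 → 960 → 0 (2 steps)

2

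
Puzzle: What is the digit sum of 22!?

72

22! = 1124000727777607680000
Sum of its 22 digits: 72.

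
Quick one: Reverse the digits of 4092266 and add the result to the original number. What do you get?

10715170

Reverse of 4092266 is 6622904.
4092266 + 6622904 = 10715170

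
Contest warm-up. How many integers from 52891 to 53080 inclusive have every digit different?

The integers in [52891, 53080] that have every digit different: 52891, 52893, 52894, 52896, 52897, 52901, …, 53078, 53079.
77 qualify.

77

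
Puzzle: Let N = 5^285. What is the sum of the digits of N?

5^285 = 16086117467087590369184225542099028026901186191358196334957524147198706498672118518448448746413529341221875127304624139511948635702639718900719664575640251440342975985942075567436404526233673095703125
Sum of its 200 digits: 881.

881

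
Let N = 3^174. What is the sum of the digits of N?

3^174 = 104495676331778315966103878903450701989608781073244439950619431748912396904023371769
Sum of its 84 digits: 387.

387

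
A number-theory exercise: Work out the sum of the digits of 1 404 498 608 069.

59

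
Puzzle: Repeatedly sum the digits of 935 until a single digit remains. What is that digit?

8

9+3+5 = 17
1+7 = 8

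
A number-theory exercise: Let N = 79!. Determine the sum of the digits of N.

441

79! = 894618213078297528685144171539831652069808216779571907213868063227837990693501860533361810841010176000000000000000000
Sum of its 117 digits: 441.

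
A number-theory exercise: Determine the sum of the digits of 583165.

28

5+8+3+1+6+5 = 28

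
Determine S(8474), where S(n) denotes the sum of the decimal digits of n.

23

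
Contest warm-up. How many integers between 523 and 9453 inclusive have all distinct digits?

The integers in [523, 9453] that have all distinct digits: 523, 524, 526, 527, 528, 529, …, 9452, 9453.
4630 qualify.

4630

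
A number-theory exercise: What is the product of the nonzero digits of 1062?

12

1×6×2 = 12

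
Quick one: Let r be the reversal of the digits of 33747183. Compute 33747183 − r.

Reverse of 33747183 is 38174733.
33747183 − 38174733 = -4427550

-4427550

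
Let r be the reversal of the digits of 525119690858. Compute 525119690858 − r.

-332977220667

Reverse of 525119690858 is 858096911525.
525119690858 − 858096911525 = -332977220667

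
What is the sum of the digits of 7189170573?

7+1+8+9+1+7+0+5+7+3 = 48

48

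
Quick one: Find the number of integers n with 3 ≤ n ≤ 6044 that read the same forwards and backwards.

157

The integers in [3, 6044] that read the same forwards and backwards: 3, 4, 5, 6, 7, 8, …, 5995, 6006.
157 qualify.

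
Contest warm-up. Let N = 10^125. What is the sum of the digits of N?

10^125 = 100000000000000000000000000000000000000000000000000000000000000000000000000000000000000000000000000000000000000000000000000000
Sum of its 126 digits: 1.

1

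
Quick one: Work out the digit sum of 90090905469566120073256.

94

9+0+0+9+0+9+0+5+4+6+9+5+6+6+1+2+0+0+7+3+2+5+6 = 94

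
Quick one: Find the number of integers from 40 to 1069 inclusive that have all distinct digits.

737

The integers in [40, 1069] that have all distinct digits: 40, 41, 42, 43, 45, 46, …, 1068, 1069.
737 qualify.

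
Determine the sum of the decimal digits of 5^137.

425

5^137 = 573971850987445072250359637315549647372395291392620860111695169081258427468128502368927001953125
Sum of its 96 digits: 425.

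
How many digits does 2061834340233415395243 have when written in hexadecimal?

2061834340233415395243 in base 16 is 6FC5B31060329E87AB, which has 18 digits.

18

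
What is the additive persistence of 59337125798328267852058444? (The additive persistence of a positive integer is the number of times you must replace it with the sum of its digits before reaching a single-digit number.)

59337125798328267852058444 → 127 → 10 → 1 (3 steps)

3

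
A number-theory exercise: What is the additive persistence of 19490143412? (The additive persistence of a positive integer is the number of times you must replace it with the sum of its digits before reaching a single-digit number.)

3

19490143412 → 38 → 11 → 2 (3 steps)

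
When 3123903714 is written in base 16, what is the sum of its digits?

3123903714 in base 16 is BA32FCE2.
Digit sum: 11+10+3+2+15+12+14+2 = 69.

69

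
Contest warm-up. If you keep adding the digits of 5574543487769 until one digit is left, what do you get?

2

5+5+7+4+5+4+3+4+8+7+7+6+9 = 74
7+4 = 11
1+1 = 2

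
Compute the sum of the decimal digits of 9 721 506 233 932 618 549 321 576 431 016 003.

9+7+2+1+5+0+6+2+3+3+9+3+2+6+1+8+5+4+9+3+2+1+5+7+6+4+3+1+0+1+6+0+0+3 = 127

127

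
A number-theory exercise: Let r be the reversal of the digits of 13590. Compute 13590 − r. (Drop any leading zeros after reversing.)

4059

Reverse of 13590 is 9531.
13590 − 9531 = 4059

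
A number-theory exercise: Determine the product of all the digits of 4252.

80

4×2×5×2 = 80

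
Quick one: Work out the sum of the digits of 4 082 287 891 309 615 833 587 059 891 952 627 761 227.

4+0+8+2+2+8+7+8+9+1+3+0+9+6+1+5+8+3+3+5+8+7+0+5+9+8+9+1+9+5+2+6+2+7+7+6+1+2+2+7 = 195

195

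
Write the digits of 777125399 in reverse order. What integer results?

993521777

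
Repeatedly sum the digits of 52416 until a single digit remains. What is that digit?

9

5+2+4+1+6 = 18
1+8 = 9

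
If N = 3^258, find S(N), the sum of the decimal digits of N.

612

3^258 = 1251076071394302594884458081106951728027969657276762241924443419870324653667897923469015922386986485696304989864940094919689
Sum of its 124 digits: 612.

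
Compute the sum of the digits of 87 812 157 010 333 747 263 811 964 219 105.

125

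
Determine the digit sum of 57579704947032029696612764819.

5+7+5+7+9+7+0+4+9+4+7+0+3+2+0+2+9+6+9+6+6+1+2+7+6+4+8+1+9 = 145

145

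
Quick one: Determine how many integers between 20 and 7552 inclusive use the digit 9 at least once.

The integers in [20, 7552] that use the digit 9 at least once: 29, 39, 49, 59, 69, 79, …, 7539, 7549.
1995 qualify.

1995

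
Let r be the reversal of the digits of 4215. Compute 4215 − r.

Reverse of 4215 is 5124.
4215 − 5124 = -909

-909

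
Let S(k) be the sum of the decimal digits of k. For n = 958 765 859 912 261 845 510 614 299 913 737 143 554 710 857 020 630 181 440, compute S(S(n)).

12

First digit sum: 246.
2+4+6 = 12.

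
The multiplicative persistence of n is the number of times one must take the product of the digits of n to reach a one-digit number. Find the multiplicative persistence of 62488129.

62488129 → 55296 → 2700 → 0 (3 steps)

3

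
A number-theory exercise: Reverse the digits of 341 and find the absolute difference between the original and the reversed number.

198

Reverse of 341 is 143.
|341 − 143| = 198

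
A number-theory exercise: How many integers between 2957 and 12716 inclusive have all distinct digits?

4103

The integers in [2957, 12716] that have all distinct digits: 2957, 2958, 2960, 2961, 2963, 2964, …, 12708, 12709.
4103 qualify.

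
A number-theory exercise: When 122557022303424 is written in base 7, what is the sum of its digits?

122557022303424 in base 7 is 34546311156145302.
Digit sum: 3+4+5+4+6+3+1+1+1+5+6+1+4+5+3+0+2 = 54.

54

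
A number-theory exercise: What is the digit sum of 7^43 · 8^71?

7^43 · 8^71 = 28747812064304536567719393534526152292732697857366963714999486825335201241672742218773310514822905856
Sum of its 101 digits: 461.

461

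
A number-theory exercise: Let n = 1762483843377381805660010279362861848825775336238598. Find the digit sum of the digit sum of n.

12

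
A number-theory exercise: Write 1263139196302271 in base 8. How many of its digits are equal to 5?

1

1263139196302271 in base 8 is 43715060306171677.
The digit 5 appears 1 time.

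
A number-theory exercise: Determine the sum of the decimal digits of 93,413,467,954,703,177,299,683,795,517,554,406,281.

9+3+4+1+3+4+6+7+9+5+4+7+0+3+1+7+7+2+9+9+6+8+3+7+9+5+5+1+7+5+5+4+4+0+6+2+8+1 = 186

186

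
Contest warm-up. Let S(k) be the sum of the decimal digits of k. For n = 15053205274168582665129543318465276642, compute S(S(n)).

15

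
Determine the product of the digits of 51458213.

5×1×4×5×8×2×1×3 = 4800

4800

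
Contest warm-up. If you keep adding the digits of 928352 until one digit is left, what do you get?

9+2+8+3+5+2 = 29
2+9 = 11
1+1 = 2

2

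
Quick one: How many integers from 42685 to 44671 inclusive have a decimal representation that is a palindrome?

20

The integers in [42685, 44671] that have a decimal representation that is a palindrome: 42724, 42824, 42924, 43034, 43134, 43234, …, 44544, 44644.
20 qualify.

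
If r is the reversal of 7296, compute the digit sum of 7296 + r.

12

Reversal of 7296 is 6927; 7296 + 6927 = 14223.
Digit sum of 14223: 1+4+2+2+3 = 12.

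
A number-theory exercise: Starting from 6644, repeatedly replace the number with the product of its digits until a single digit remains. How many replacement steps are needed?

6644 → 576 → 210 → 0 (3 steps)

3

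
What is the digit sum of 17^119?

692

17^119 = 265107273980438540718149612244069844989231489289966975158828282910253622717599615626619728641563503683755318957292943549382670672294220382134871153
Sum of its 147 digits: 692.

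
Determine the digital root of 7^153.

1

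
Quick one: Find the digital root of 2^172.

The digital root of n equals n mod 9 (or 9 when 9 | n), so we need 2^172 mod 9.
2^172 ≡ 7 (mod 9), so the digital root is 7.

7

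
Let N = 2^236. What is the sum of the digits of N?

337

2^236 = 110427941548649020598956093796432407239217743554726184882600387580788736
Sum of its 72 digits: 337.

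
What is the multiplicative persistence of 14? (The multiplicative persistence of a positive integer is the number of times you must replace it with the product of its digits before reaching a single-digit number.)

14 → 4 (1 step)

1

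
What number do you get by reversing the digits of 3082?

2803

Reversing 3082 gives 2803.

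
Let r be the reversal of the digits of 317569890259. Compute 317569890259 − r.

-634529075454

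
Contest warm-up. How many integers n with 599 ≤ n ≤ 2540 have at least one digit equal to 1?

1265

The integers in [599, 2540] that have at least one digit equal to 1: 601, 610, 611, 612, 613, 614, …, 2521, 2531.
1265 qualify.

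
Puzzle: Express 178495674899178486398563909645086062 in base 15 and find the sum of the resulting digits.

178495674899178486398563909645086062 in base 15 is DE6A5CCD29068ACA8B19D1BDA3CD92.
Digit sum: 13+14+6+10+5+12+12+13+2+9+0+6+8+10+12+10+8+11+1+9+13+1+11+13+10+3+12+13+9+2 = 258.

258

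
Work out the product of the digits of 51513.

75

5×1×5×1×3 = 75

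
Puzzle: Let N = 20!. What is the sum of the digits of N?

54

20! = 2432902008176640000
Sum of its 19 digits: 54.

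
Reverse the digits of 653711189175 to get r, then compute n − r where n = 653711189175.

81730071819

Reverse of 653711189175 is 571981117356.
653711189175 − 571981117356 = 81730071819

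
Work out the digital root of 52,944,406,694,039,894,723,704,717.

7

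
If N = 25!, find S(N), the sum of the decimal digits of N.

72

25! = 15511210043330985984000000
Sum of its 26 digits: 72.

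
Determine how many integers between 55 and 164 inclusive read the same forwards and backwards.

12

The integers in [55, 164] that read the same forwards and backwards: 55, 66, 77, 88, 99, 101, …, 151, 161.
12 qualify.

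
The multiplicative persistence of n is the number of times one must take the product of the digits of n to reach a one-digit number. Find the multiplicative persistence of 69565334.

69565334 → 291600 → 0 (2 steps)

2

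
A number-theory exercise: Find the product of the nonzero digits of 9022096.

9×2×2×9×6 = 1944

1944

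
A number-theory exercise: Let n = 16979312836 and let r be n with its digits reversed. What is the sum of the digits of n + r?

Reversal of 16979312836 is 63821397961; 16979312836 + 63821397961 = 80800710797.
Digit sum of 80800710797: 8+0+8+0+0+7+1+0+7+9+7 = 47.

47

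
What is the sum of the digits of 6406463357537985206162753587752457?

163

6+4+0+6+4+6+3+3+5+7+5+3+7+9+8+5+2+0+6+1+6+2+7+5+3+5+8+7+7+5+2+4+5+7 = 163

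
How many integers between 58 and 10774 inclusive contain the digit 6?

3663

The integers in [58, 10774] that contain the digit 6: 60, 61, 62, 63, 64, 65, …, 10768, 10769.
3663 qualify.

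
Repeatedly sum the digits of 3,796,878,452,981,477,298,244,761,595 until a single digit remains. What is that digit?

4

3+7+9+6+8+7+8+4+5+2+9+8+1+4+7+7+2+9+8+2+4+4+7+6+1+5+9+5 = 157
1+5+7 = 13
1+3 = 4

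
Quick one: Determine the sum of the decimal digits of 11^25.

11^25 = 108347059433883722041830251
Sum of its 27 digits: 101.

101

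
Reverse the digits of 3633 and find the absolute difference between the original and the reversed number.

270

Reverse of 3633 is 3363.
|3633 − 3363| = 270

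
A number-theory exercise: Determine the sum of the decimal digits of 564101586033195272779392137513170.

5+6+4+1+0+1+5+8+6+0+3+3+1+9+5+2+7+2+7+7+9+3+9+2+1+3+7+5+1+3+1+7+0 = 133

133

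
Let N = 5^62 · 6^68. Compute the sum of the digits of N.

162

5^62 · 6^68 = 1780021692439638472046628967883270400000000000000000000000000000000000000000000000000000000000000
Sum of its 97 digits: 162.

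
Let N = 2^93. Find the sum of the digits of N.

2^93 = 9903520314283042199192993792
Sum of its 28 digits: 125.

125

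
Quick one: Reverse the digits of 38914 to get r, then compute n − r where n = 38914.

-3069

Reverse of 38914 is 41983.
38914 − 41983 = -3069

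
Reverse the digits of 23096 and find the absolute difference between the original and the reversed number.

Reverse of 23096 is 69032.
|23096 − 69032| = 45936

45936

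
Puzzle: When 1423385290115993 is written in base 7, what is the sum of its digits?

1423385290115993 in base 7 is 605546123254331021.
Digit sum: 6+0+5+5+4+6+1+2+3+2+5+4+3+3+1+0+2+1 = 53.

53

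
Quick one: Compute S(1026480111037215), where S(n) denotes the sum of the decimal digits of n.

42

1+0+2+6+4+8+0+1+1+1+0+3+7+2+1+5 = 42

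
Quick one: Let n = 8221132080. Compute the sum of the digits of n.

27

8+2+2+1+1+3+2+0+8+0 = 27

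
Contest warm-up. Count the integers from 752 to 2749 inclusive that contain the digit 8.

542

The integers in [752, 2749] that contain the digit 8: 758, 768, 778, 780, 781, 782, …, 2738, 2748.
542 qualify.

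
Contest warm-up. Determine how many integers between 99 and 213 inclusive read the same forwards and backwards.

13

The integers in [99, 213] that read the same forwards and backwards: 99, 101, 111, 121, 131, 141, …, 202, 212.
13 qualify.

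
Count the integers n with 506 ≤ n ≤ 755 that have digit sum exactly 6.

The integers in [506, 755] that have digit sum exactly 6: 510, 600.
2 qualify.

2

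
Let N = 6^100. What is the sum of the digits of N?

6^100 = 653318623500070906096690267158057820537143710472954871543071966369497141477376
Sum of its 78 digits: 342.

342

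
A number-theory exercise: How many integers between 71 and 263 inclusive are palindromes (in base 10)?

The integers in [71, 263] that are palindromes (in base 10): 77, 88, 99, 101, 111, 121, …, 252, 262.
20 qualify.

20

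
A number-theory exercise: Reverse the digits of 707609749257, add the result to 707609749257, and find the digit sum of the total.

63

Reversal of 707609749257 is 752947906707; 707609749257 + 752947906707 = 1460557655964.
Digit sum of 1460557655964: 1+4+6+0+5+5+7+6+5+5+9+6+4 = 63.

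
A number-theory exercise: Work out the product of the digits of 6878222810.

0

6×8×7×8×2×2×2×8×1×0 = 0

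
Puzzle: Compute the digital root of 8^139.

8

The digital root of n equals n mod 9 (or 9 when 9 | n), so we need 8^139 mod 9.
8^139 ≡ 8 (mod 9), so the digital root is 8.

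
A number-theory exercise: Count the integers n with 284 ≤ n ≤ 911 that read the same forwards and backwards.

62

The integers in [284, 911] that read the same forwards and backwards: 292, 303, 313, 323, 333, 343, …, 898, 909.
62 qualify.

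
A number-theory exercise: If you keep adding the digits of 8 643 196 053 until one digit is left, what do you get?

9

8+6+4+3+1+9+6+0+5+3 = 45
4+5 = 9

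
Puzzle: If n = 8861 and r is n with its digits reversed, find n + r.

Reverse of 8861 is 1688.
8861 + 1688 = 10549

10549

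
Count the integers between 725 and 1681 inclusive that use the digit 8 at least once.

260

The integers in [725, 1681] that use the digit 8 at least once: 728, 738, 748, 758, 768, 778, …, 1680, 1681.
260 qualify.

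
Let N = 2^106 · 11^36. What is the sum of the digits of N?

331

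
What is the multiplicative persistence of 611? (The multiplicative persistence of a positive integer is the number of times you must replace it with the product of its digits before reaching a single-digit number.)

1

611 → 6 (1 step)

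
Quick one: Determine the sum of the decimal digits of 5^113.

5^113 = 9629649721936179265279889712924636592690508241076940976199693977832794189453125
Sum of its 79 digits: 416.

416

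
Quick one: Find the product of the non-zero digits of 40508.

160

4×5×8 = 160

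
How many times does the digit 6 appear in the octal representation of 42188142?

2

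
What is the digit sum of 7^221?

7^221 = 5843416508321765137412223462176261055753559544095817424625430781485355014524409616639950700057743469282269362223748969437289370453147445512994056218802090543396973006957507863824356124007
Sum of its 187 digits: 805.

805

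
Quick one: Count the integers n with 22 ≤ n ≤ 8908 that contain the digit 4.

The integers in [22, 8908] that contain the digit 4: 24, 34, 40, 41, 42, 43, …, 8894, 8904.
3148 qualify.

3148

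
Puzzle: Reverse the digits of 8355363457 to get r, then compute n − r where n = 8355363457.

811727919

Reverse of 8355363457 is 7543635538.
8355363457 − 7543635538 = 811727919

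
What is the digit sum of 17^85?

17^85 = 387398841060856728666481830078934303451511026537231722901062889198807651406663242475428593734254127224657
Sum of its 105 digits: 458.

458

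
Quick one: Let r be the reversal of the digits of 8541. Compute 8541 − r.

Reverse of 8541 is 1458.
8541 − 1458 = 7083

7083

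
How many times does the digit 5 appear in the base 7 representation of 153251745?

153251745 in base 7 is 3540422043.
The digit 5 appears 1 time.

1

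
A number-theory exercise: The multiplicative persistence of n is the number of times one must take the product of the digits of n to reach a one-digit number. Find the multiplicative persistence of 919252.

2

919252 → 1620 → 0 (2 steps)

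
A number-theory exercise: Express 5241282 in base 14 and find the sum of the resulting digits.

5241282 in base 14 is 9A6134.
Digit sum: 9+10+6+1+3+4 = 33.

33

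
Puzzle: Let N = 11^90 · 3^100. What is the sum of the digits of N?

612

11^90 · 3^100 = 2738212421287478937867595806014862124045892170261225322064334865293647452006451281662561913729967462496169353551179625515788053602781724903401
Sum of its 142 digits: 612.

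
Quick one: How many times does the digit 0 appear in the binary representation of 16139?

16139 in base 2 is 11111100001011.
The digit 0 appears 5 times.

5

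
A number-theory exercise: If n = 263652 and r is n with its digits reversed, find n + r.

Reverse of 263652 is 256362.
263652 + 256362 = 520014

520014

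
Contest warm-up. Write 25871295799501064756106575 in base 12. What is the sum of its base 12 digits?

147

25871295799501064756106575 in base 12 is 3AA434838807377B8523877B.
Digit sum: 3+10+10+4+3+4+8+3+8+8+0+7+3+7+7+11+8+5+2+3+8+7+7+11 = 147.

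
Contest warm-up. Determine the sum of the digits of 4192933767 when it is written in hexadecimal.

72

4192933767 in base 16 is F9EB1787.
Digit sum: 15+9+14+11+1+7+8+7 = 72.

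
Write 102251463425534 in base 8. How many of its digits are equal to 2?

102251463425534 in base 8 is 2717750611736776.
The digit 2 appears 1 time.

1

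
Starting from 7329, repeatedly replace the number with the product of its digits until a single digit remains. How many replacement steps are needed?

5

7329 → 378 → 168 → 48 → 32 → 6 (5 steps)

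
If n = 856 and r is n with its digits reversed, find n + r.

Reverse of 856 is 658.
856 + 658 = 1514

1514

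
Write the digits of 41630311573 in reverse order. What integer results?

37511303614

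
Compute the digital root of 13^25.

The digital root of n equals n mod 9 (or 9 when 9 | n), so we need 13^25 mod 9.
13^25 ≡ 4 (mod 9), so the digital root is 4.

4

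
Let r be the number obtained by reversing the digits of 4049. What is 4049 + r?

13453

Reverse of 4049 is 9404.
4049 + 9404 = 13453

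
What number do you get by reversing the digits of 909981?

Reversing 909981 gives 189909.

189909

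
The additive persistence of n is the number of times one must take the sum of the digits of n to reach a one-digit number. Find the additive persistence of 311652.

311652 → 18 → 9 (2 steps)

2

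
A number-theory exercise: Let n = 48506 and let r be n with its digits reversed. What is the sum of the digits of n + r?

19

Reversal of 48506 is 60584; 48506 + 60584 = 109090.
Digit sum of 109090: 1+0+9+0+9+0 = 19.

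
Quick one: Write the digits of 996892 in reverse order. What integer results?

298699

Reversing 996892 gives 298699.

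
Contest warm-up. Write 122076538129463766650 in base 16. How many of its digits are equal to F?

1

122076538129463766650 in base 16 is 69E26FCA3B81DEE7A.
The digit F appears 1 time.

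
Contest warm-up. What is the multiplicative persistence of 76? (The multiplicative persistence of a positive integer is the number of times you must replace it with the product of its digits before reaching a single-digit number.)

2

76 → 42 → 8 (2 steps)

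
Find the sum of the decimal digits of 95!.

95! = 10329978488239059262599702099394727095397746340117372869212250571234293987594703124871765375385424468563282236864226607350415360000000000000000000000
Sum of its 149 digits: 585.

585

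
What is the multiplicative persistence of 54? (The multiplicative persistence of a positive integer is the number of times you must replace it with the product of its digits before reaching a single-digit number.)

2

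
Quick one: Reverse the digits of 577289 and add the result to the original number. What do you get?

1560064

Reverse of 577289 is 982775.
577289 + 982775 = 1560064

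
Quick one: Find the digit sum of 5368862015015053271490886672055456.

143

5+3+6+8+8+6+2+0+1+5+0+1+5+0+5+3+2+7+1+4+9+0+8+8+6+6+7+2+0+5+5+4+5+6 = 143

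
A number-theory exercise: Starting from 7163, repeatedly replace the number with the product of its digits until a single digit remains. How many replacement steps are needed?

3

7163 → 126 → 12 → 2 (3 steps)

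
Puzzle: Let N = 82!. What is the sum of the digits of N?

82! = 475364333701284174842138206989404946643813294067993328617160934076743994734899148613007131808479167119360000000000000000000
Sum of its 123 digits: 477.

477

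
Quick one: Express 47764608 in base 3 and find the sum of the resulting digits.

47764608 in base 3 is 10022212200201120.
Digit sum: 1+0+0+2+2+2+1+2+2+0+0+2+0+1+1+2+0 = 18.

18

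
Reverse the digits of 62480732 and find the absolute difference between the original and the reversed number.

Reverse of 62480732 is 23708426.
|62480732 − 23708426| = 38772306

38772306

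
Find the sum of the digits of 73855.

7+3+8+5+5 = 28

28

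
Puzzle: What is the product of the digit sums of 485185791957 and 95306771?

2622

S(485185791957) = 4+8+5+1+8+5+7+9+1+9+5+7 = 69.
S(95306771) = 9+5+3+0+6+7+7+1 = 38.
69 · 38 = 2622.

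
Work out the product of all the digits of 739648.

36288

7×3×9×6×4×8 = 36288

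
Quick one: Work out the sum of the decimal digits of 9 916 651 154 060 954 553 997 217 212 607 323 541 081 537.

179

9+9+1+6+6+5+1+1+5+4+0+6+0+9+5+4+5+5+3+9+9+7+2+1+7+2+1+2+6+0+7+3+2+3+5+4+1+0+8+1+5+3+7 = 179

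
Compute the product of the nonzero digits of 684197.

6×8×4×1×9×7 = 12096

12096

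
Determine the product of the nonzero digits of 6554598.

216000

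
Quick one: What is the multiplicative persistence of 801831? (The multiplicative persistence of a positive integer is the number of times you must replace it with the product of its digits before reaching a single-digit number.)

801831 → 0 (1 step)

1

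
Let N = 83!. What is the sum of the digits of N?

83! = 39455239697206586511897471180120610571436503407643446275224357528369751562996629334879591940103770870906880000000000000000000
Sum of its 125 digits: 486.

486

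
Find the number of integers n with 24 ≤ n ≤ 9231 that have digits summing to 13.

477

The integers in [24, 9231] that have digits summing to 13: 49, 58, 67, 76, 85, 94, …, 9211, 9220.
477 qualify.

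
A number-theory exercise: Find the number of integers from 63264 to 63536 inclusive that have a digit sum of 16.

The integers in [63264, 63536] that have a digit sum of 16: 63304, 63313, 63322, 63331, 63340, 63403, …, 63511, 63520.
12 qualify.

12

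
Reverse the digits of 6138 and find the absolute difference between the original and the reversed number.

2178

Reverse of 6138 is 8316.
|6138 − 8316| = 2178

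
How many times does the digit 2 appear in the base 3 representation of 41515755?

41515755 in base 3 is 2220010012220120.
The digit 2 appears 7 times.

7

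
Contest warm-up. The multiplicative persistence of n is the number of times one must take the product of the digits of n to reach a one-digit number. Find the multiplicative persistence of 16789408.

16789408 → 0 (1 step)

1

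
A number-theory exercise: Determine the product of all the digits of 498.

288

4×9×8 = 288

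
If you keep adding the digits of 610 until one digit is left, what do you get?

7

6+1+0 = 7
(Equivalently, 610 mod 9 = 7.)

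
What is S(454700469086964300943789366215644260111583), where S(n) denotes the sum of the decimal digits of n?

179

4+5+4+7+0+0+4+6+9+0+8+6+9+6+4+3+0+0+9+4+3+7+8+9+3+6+6+2+1+5+6+4+4+2+6+0+1+1+1+5+8+3 = 179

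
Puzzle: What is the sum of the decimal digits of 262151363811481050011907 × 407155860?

126

262151363811481050011907 × 407155860 = 106736463982836444791301004825020
Sum of its 33 digits: 126.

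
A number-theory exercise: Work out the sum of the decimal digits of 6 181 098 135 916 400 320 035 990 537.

108

6+1+8+1+0+9+8+1+3+5+9+1+6+4+0+0+3+2+0+0+3+5+9+9+0+5+3+7 = 108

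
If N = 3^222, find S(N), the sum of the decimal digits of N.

3^222 = 8335248417898089038639422182220625700315950641493051894370647422773355762538053940268612352977320694855609
Sum of its 106 digits: 468.

468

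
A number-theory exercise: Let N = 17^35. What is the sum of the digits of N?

215

17^35 = 11633549665058175578832094238737833478284593
Sum of its 44 digits: 215.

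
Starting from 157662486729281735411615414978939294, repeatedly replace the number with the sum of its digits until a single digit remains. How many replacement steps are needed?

157662486729281735411615414978939294 → 176 → 14 → 5 (3 steps)

3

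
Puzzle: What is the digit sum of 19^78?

496

19^78 = 5530709837851818935985098926648662357728660588336035659633359363610638296057696191939038924612591641
Sum of its 100 digits: 496.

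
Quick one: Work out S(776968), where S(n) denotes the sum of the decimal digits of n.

43

7+7+6+9+6+8 = 43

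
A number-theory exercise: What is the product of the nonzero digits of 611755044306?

6×1×1×7×5×5×4×4×3×6 = 302400

302400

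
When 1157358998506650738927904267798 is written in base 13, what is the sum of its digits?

1157358998506650738927904267798 in base 13 is C802771B76CCA2B13A714179807.
Digit sum: 12+8+0+2+7+7+1+11+7+6+12+12+10+2+11+1+3+10+7+1+4+1+7+9+8+0+7 = 166.

166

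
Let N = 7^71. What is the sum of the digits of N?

7^71 = 1004525211269079039999221534496697502180541686174722466474743
Sum of its 61 digits: 265.

265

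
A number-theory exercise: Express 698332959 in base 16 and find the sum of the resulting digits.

698332959 in base 16 is 299FB71F.
Digit sum: 2+9+9+15+11+7+1+15 = 69.

69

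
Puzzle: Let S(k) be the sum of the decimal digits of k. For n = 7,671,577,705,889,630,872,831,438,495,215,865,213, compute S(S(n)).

10

First digit sum: 181.
1+8+1 = 10.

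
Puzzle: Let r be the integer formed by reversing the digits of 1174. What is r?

Reversing 1174 gives 4711.

4711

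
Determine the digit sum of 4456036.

28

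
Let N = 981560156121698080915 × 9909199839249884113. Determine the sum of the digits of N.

187

981560156121698080915 × 9909199839249884113 = 9726475741255221776778139017688247003395
Sum of its 40 digits: 187.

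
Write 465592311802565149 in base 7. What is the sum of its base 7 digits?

465592311802565149 in base 7 is 555626531316043331416.
Digit sum: 5+5+5+6+2+6+5+3+1+3+1+6+0+4+3+3+3+1+4+1+6 = 73.

73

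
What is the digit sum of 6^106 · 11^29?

531

6^106 · 11^29 = 48352664404424993831962084779897945344304204709700228299741414040872519675286451973262537657332488728602786922496
Sum of its 113 digits: 531.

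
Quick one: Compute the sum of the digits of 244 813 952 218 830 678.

81

2+4+4+8+1+3+9+5+2+2+1+8+8+3+0+6+7+8 = 81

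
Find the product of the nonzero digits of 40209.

4×2×9 = 72

72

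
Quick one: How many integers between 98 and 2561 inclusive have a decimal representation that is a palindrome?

107

The integers in [98, 2561] that have a decimal representation that is a palindrome: 99, 101, 111, 121, 131, 141, …, 2442, 2552.
107 qualify.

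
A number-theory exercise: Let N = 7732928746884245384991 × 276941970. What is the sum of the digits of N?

7732928746884245384991 × 276941970 = 2141572521031754278882815972270
Sum of its 31 digits: 126.

126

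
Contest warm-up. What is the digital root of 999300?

3

9+9+9+3+0+0 = 30
3+0 = 3
(Equivalently, 999300 mod 9 = 3.)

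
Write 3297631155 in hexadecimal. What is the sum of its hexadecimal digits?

75

3297631155 in base 16 is C48DDBB3.
Digit sum: 12+4+8+13+13+11+11+3 = 75.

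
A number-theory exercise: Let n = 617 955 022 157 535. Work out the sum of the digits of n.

63

6+1+7+9+5+5+0+2+2+1+5+7+5+3+5 = 63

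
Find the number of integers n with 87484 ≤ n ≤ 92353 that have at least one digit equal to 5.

The integers in [87484, 92353] that have at least one digit equal to 5: 87485, 87495, 87500, 87501, 87502, 87503, …, 92352, 92353.
1328 qualify.

1328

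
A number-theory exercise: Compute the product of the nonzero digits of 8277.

784

8×2×7×7 = 784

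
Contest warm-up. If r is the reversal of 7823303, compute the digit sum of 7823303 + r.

Reversal of 7823303 is 3033287; 7823303 + 3033287 = 10856590.
Digit sum of 10856590: 1+0+8+5+6+5+9+0 = 34.

34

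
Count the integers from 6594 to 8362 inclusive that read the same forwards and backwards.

18

The integers in [6594, 8362] that read the same forwards and backwards: 6666, 6776, 6886, 6996, 7007, 7117, …, 8228, 8338.
18 qualify.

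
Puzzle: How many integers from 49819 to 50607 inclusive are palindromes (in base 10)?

The integers in [49819, 50607] that are palindromes (in base 10): 49894, 49994, 50005, 50105, 50205, 50305, 50405, 50505, 50605.
9 qualify.

9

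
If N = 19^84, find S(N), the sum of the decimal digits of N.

19^84 = 260197116877105969295901581876340698090881996328247121654867528250661819610373144180117184501691957444080721
Sum of its 108 digits: 478.

478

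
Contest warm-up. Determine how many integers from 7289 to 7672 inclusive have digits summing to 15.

18

The integers in [7289, 7672] that have digits summing to 15: 7305, 7314, 7323, 7332, 7341, 7350, …, 7611, 7620.
18 qualify.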